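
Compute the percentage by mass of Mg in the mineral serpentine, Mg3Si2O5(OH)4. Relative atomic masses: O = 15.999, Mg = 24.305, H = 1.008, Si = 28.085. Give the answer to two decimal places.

Molar mass of Mg3Si2O5(OH)4: 3·24.305 + 2·28.085 + 9·15.999 + 4·1.008 = 277.108 g/mol.
Mass of Mg per formula unit: 3 × 24.305 = 72.915 g.
Weight fraction Mg = 72.915 / 277.108 = 0.2631.

26.31 weight percent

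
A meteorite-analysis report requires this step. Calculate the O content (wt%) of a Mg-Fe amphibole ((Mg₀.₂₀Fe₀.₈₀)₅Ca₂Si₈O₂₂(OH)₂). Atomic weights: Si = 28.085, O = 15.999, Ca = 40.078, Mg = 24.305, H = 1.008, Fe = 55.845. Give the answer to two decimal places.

Molar mass of (Mg₀.₂₀Fe₀.₈₀)₅Ca₂Si₈O₂₂(OH)₂: 1·24.305 + 4·55.845 + 2·40.078 + 8·28.085 + 24·15.999 + 2·1.008 = 938.513 g/mol.
Mass of O per formula unit: 24 × 15.999 = 383.976 g.
Weight fraction O = 383.976 / 938.513 = 0.4091.

40.91 wt%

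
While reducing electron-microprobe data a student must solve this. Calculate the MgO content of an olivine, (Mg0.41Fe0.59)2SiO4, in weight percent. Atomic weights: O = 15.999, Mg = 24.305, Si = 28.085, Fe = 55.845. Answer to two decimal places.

18.58 wt%

Molar mass of (Mg0.41Fe0.59)2SiO4 = 0.82·24.305 + 1.18·55.845 + 1·28.085 + 4·15.999 = 177.908 g/mol.
Each formula unit contains 0.82 Mg, equivalent to 0.82/1 = 0.8200 mol MgO.
M(MgO) = 1×24.305 + 1×15.999 = 40.304 g/mol.
Mass of MgO per formula unit = 0.8200 × 40.304 = 33.049 g.
MgO wt% = 33.049 / 177.908 × 100 = 18.58%.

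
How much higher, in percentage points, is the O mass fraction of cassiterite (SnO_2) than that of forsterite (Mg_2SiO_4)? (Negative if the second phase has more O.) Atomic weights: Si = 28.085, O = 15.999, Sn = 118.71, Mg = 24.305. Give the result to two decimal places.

O in SnO_2: molar mass 150.708 g/mol; 2×15.999 = 31.998 g → 21.23 wt%.
O in Mg_2SiO_4: molar mass 140.691 g/mol; 4×15.999 = 63.996 g → 45.49 wt%.
Difference = 21.23 − 45.49 = -24.26 percentage points.

-24.26 percentage points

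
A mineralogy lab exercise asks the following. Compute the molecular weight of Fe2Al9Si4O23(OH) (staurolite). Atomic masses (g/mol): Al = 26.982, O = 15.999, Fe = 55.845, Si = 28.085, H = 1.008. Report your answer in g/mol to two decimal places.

M = 2*55.845 + 9*26.982 + 4*28.085 + 24*15.999 + 1*1.008

851.85 g/mol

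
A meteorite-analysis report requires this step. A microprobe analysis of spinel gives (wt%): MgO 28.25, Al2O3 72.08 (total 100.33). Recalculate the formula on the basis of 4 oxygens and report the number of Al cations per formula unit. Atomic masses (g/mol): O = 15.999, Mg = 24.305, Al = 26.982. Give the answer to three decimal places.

2.004 Al apfu

28.25 wt% MgO ÷ 40.304 g/mol = 0.70092 mol, giving 0.70092 Mg and 0.70092 O.
72.08 wt% Al2O3 ÷ 101.961 g/mol = 0.70694 mol, giving 1.41388 Al and 2.12082 O.
Oxygen sums to 2.82174; scaling by 4/2.82174 = 1.41757 puts the formula on 4 O.
Al: 1.41388 × 1.41757 = 2.004 atoms per formula unit.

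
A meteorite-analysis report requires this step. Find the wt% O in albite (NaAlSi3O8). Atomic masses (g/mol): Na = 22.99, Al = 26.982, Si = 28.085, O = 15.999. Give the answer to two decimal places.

48.81 mass %

Formula mass = 1*22.99 + 1*26.982 + 3*28.085 + 8*15.999 = 262.219 g/mol, of which 127.992 g is O.
So O makes up 127.992/262.219 = 0.4881 of the mass, i.e. 48.81%.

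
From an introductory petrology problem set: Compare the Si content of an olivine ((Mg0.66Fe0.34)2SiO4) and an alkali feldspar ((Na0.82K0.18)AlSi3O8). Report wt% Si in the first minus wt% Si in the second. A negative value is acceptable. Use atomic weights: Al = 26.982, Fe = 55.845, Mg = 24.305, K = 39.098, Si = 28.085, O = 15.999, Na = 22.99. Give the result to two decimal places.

-14.46 percentage points

Si in (Mg0.66Fe0.34)2SiO4: molar mass 162.138 g/mol; 1×28.085 = 28.085 g → 17.32 wt%.
Si in (Na0.82K0.18)AlSi3O8: molar mass 265.118 g/mol; 3×28.085 = 84.255 g → 31.78 wt%.
Difference = 17.32 − 31.78 = -14.46 percentage points.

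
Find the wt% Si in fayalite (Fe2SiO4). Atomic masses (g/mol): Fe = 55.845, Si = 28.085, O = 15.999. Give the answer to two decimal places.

13.78 wt%

M(Fe2SiO4) = 203.771 g/mol.
Si contributes 1 × 28.085 = 28.085 g per mole.
28.085/203.771 = 0.1378 → 13.78%.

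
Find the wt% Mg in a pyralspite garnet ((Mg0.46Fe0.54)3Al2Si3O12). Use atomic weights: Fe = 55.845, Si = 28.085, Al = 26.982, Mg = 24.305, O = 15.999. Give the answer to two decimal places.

7.38 weight percent

Molar mass of (Mg0.46Fe0.54)3Al2Si3O12: 1.38·24.305 + 1.62·55.845 + 2·26.982 + 3·28.085 + 12·15.999 = 454.217 g/mol.
Mass of Mg per formula unit: 1.38 × 24.305 = 33.541 g.
Weight fraction Mg = 33.541 / 454.217 = 0.0738.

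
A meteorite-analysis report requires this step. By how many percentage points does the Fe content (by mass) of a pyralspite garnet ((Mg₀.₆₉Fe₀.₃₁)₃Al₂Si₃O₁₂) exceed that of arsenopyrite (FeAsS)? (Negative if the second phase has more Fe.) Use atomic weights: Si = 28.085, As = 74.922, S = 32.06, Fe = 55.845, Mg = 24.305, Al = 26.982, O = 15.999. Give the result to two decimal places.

M((Mg₀.₆₉Fe₀.₃₁)₃Al₂Si₃O₁₂) = 432.454 g/mol, so wt% Fe = 51.936/432.454 × 100 = 12.01%.
M(FeAsS) = 162.827 g/mol, so wt% Fe = 55.845/162.827 × 100 = 34.30%.
12.01 − 34.30 = -22.29 pp.

-22.29 percentage points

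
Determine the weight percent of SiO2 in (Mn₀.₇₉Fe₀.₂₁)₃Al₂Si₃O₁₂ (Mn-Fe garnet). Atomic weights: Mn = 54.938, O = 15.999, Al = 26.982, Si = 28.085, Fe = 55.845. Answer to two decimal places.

36.37 wt%

Molar mass of (Mn₀.₇₉Fe₀.₂₁)₃Al₂Si₃O₁₂ = 2.37*54.938 + 0.63*55.845 + 2*26.982 + 3*28.085 + 12*15.999 = 495.592 g/mol.
Each formula unit contains 3 Si, equivalent to 3/1 = 3.0000 mol SiO2.
M(SiO2) = 1×28.085 + 2×15.999 = 60.083 g/mol.
Mass of SiO2 per formula unit = 3.0000 × 60.083 = 180.249 g.
SiO2 wt% = 180.249 / 495.592 × 100 = 36.37%.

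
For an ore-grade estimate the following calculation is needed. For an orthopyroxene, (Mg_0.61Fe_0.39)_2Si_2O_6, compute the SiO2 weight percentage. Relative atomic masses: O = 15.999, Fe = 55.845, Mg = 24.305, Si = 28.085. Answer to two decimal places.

53.32 wt%

M((Mg_0.61Fe_0.39)_2Si_2O_6) = 225.375 g/mol; M(SiO2) = 60.083 g/mol.
Moles SiO2 per formula unit = 2 Si ÷ 1 = 2.0000.
SiO2 fraction = (2.0000 × 60.083) / 225.375 = 120.166/225.375 = 0.5332.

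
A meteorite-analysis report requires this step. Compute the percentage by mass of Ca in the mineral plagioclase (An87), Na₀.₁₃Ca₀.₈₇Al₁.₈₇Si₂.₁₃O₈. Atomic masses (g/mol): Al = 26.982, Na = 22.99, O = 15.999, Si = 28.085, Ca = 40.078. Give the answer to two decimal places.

12.63 weight percent

Formula mass = 0.13·22.99 + 0.87·40.078 + 1.87·26.982 + 2.13·28.085 + 8·15.999 = 276.126 g/mol, of which 34.868 g is Ca.
So Ca makes up 34.868/276.126 = 0.1263 of the mass, i.e. 12.63%.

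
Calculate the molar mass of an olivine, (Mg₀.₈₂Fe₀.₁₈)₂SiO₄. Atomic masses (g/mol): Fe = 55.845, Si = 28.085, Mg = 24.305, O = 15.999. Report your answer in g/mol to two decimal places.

152.05 g/mol

The formula mass is the sum 1.64*24.305 + 0.36*55.845 + 1*28.085 + 4*15.999.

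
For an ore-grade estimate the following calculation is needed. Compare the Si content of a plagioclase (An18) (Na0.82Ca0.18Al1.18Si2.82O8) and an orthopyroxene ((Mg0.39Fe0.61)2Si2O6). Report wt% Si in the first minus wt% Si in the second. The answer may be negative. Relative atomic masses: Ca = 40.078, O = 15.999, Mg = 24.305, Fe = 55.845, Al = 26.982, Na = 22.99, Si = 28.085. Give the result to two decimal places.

First mineral: 79.200 g Si in 265.096 g formula = 29.88 wt% Si.
Second mineral: 56.170 g Si in 239.253 g formula = 23.48 wt% Si.
29.88% − 23.48% gives a difference of 6.40 percentage points.

6.40 percentage points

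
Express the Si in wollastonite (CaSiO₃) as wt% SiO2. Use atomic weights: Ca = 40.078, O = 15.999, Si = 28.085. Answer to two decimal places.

Molar mass of CaSiO₃ = 1*40.078 + 1*28.085 + 3*15.999 = 116.160 g/mol.
Each formula unit contains 1 Si, equivalent to 1/1 = 1.0000 mol SiO2.
M(SiO2) = 1×28.085 + 2×15.999 = 60.083 g/mol.
Mass of SiO2 per formula unit = 1.0000 × 60.083 = 60.083 g.
SiO2 wt% = 60.083 / 116.160 × 100 = 51.72%.

51.72 wt%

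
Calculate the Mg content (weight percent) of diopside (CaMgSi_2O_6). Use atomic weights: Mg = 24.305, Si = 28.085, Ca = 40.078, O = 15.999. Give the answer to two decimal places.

11.22 weight percent

Formula mass = 1*40.078 + 1*24.305 + 2*28.085 + 6*15.999 = 216.547 g/mol, of which 24.305 g is Mg.
So Mg makes up 24.305/216.547 = 0.1122 of the mass, i.e. 11.22%.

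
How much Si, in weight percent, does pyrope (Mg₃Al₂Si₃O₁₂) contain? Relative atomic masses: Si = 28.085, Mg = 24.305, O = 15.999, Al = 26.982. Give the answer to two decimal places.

20.90 weight percent

Formula mass = 3×24.305 + 2×26.982 + 3×28.085 + 12×15.999 = 403.122 g/mol, of which 84.255 g is Si.
So Si makes up 84.255/403.122 = 0.2090 of the mass, i.e. 20.90%.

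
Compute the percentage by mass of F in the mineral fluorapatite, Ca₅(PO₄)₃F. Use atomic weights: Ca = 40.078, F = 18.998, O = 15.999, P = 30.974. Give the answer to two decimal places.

M(Ca₅(PO₄)₃F) = 504.298 g/mol.
F contributes 1 × 18.998 = 18.998 g per mole.
18.998/504.298 = 0.0377 → 3.77%.

3.77 mass %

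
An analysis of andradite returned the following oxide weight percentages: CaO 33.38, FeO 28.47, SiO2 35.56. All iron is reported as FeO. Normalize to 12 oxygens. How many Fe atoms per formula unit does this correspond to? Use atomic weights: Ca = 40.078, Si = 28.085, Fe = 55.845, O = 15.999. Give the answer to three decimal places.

33.38 wt% CaO ÷ 56.077 g/mol = 0.59525 mol, giving 0.59525 Ca and 0.59525 O.
28.47 wt% FeO ÷ 71.844 g/mol = 0.39628 mol, giving 0.39628 Fe and 0.39628 O.
35.56 wt% SiO2 ÷ 60.083 g/mol = 0.59185 mol, giving 0.59185 Si and 1.18370 O.
Oxygen sums to 2.17523; scaling by 12/2.17523 = 5.51666 puts the formula on 12 O.
Fe: 0.39628 × 5.51666 = 2.186 atoms per formula unit.

2.186 Fe apfu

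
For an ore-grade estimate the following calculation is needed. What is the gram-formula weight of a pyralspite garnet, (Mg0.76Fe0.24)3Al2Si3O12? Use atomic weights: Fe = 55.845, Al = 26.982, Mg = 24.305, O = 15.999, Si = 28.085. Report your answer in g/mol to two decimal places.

M = 2.28×24.305 + 0.72×55.845 + 2×26.982 + 3×28.085 + 12×15.999

425.83 g/mol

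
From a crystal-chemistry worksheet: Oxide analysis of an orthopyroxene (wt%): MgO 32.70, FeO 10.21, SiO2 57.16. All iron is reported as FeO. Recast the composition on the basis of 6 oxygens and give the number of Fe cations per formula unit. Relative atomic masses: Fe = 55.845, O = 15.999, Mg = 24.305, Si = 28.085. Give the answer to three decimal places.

0.299 Fe apfu

MgO (M=40.304): mol = 0.81133; Mg = 0.81133, O = 0.81133.
FeO (M=71.844): mol = 0.14211; Fe = 0.14211, O = 0.14211.
SiO2 (M=60.083): mol = 0.95135; Si = 0.95135, O = 1.90270.
ΣO = 2.85614; factor = 6/ΣO = 2.10074.
Fe apfu = 0.14211 × 2.10074 = 0.299.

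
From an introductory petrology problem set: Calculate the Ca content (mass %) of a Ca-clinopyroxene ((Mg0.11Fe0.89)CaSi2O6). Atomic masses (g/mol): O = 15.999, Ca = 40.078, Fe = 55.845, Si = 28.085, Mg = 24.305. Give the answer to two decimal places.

Formula mass = 0.11*24.305 + 0.89*55.845 + 1*40.078 + 2*28.085 + 6*15.999 = 244.618 g/mol, of which 40.078 g is Ca.
So Ca makes up 40.078/244.618 = 0.1638 of the mass, i.e. 16.38%.

16.38 mass %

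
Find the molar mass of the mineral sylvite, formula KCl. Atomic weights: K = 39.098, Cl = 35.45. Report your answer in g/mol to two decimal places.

74.55 g/mol

M = 1·39.098 + 1·35.45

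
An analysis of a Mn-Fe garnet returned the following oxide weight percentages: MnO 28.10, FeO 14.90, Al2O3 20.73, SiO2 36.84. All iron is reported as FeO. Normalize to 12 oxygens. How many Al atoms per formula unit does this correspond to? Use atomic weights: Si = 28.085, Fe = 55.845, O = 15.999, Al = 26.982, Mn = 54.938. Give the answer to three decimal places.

MnO (M=70.937): mol = 0.39613; Mn = 0.39613, O = 0.39613.
FeO (M=71.844): mol = 0.20739; Fe = 0.20739, O = 0.20739.
Al2O3 (M=101.961): mol = 0.20331; Al = 0.40662, O = 0.60993.
SiO2 (M=60.083): mol = 0.61315; Si = 0.61315, O = 1.22630.
ΣO = 2.43975; factor = 12/ΣO = 4.91854.
Al apfu = 0.40662 × 4.91854 = 2.000.

2.000 Al apfu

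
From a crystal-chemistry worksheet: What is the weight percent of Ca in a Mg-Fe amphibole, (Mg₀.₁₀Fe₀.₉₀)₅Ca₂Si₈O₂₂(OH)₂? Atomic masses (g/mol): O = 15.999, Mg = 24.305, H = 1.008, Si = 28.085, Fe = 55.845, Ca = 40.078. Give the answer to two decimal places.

M((Mg₀.₁₀Fe₀.₉₀)₅Ca₂Si₈O₂₂(OH)₂) = 954.283 g/mol.
Ca contributes 2 × 40.078 = 80.156 g per mole.
80.156/954.283 = 0.0840 → 8.40%.

8.40 mass %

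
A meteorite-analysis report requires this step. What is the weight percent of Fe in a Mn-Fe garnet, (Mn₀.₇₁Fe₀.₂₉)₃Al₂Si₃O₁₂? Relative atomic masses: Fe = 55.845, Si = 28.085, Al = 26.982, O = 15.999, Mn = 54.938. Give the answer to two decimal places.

Formula mass = 2.13*54.938 + 0.87*55.845 + 2*26.982 + 3*28.085 + 12*15.999 = 495.810 g/mol, of which 48.585 g is Fe.
So Fe makes up 48.585/495.810 = 0.0980 of the mass, i.e. 9.80%.

9.80 weight percent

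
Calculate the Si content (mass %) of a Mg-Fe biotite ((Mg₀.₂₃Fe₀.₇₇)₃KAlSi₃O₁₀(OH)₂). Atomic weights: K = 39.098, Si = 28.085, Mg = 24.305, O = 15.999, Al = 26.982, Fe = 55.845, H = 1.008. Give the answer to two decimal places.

17.19 mass %

Formula mass = 0.69·24.305 + 2.31·55.845 + 1·39.098 + 1·26.982 + 3·28.085 + 12·15.999 + 2·1.008 = 490.111 g/mol, of which 84.255 g is Si.
So Si makes up 84.255/490.111 = 0.1719 of the mass, i.e. 17.19%.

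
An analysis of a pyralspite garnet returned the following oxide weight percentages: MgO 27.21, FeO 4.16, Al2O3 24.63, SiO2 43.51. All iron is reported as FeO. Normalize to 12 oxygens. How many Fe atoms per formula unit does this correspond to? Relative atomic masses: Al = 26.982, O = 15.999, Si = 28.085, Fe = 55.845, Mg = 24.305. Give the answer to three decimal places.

0.239 Fe apfu

27.21 wt% MgO ÷ 40.304 g/mol = 0.67512 mol, giving 0.67512 Mg and 0.67512 O.
4.16 wt% FeO ÷ 71.844 g/mol = 0.05790 mol, giving 0.05790 Fe and 0.05790 O.
24.63 wt% Al2O3 ÷ 101.961 g/mol = 0.24156 mol, giving 0.48312 Al and 0.72468 O.
43.51 wt% SiO2 ÷ 60.083 g/mol = 0.72416 mol, giving 0.72416 Si and 1.44832 O.
Oxygen sums to 2.90602; scaling by 12/2.90602 = 4.12936 puts the formula on 12 O.
Fe: 0.05790 × 4.12936 = 0.239 atoms per formula unit.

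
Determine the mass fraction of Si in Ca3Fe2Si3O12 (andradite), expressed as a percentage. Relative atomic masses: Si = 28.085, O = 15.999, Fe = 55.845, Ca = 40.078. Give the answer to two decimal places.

Molar mass of Ca3Fe2Si3O12: 3·40.078 + 2·55.845 + 3·28.085 + 12·15.999 = 508.167 g/mol.
Mass of Si per formula unit: 3 × 28.085 = 84.255 g.
Weight fraction Si = 84.255 / 508.167 = 0.1658.

16.58 weight percent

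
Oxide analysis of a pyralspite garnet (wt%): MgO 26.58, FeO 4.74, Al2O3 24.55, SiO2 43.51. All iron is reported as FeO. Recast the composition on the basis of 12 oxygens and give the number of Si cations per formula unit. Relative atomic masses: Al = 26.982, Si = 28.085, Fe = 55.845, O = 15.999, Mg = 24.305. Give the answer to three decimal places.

3.001 Si apfu

26.58 wt% MgO ÷ 40.304 g/mol = 0.65949 mol, giving 0.65949 Mg and 0.65949 O.
4.74 wt% FeO ÷ 71.844 g/mol = 0.06598 mol, giving 0.06598 Fe and 0.06598 O.
24.55 wt% Al2O3 ÷ 101.961 g/mol = 0.24078 mol, giving 0.48156 Al and 0.72234 O.
43.51 wt% SiO2 ÷ 60.083 g/mol = 0.72416 mol, giving 0.72416 Si and 1.44832 O.
Oxygen sums to 2.89613; scaling by 12/2.89613 = 4.14346 puts the formula on 12 O.
Si: 0.72416 × 4.14346 = 3.001 atoms per formula unit.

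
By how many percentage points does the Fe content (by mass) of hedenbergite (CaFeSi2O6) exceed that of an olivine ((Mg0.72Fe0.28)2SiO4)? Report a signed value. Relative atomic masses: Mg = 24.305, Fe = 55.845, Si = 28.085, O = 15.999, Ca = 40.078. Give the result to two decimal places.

Fe in CaFeSi2O6: molar mass 248.087 g/mol; 1×55.845 = 55.845 g → 22.51 wt%.
Fe in (Mg0.72Fe0.28)2SiO4: molar mass 158.353 g/mol; 0.56×55.845 = 31.273 g → 19.75 wt%.
Difference = 22.51 − 19.75 = 2.76 percentage points.

2.76 percentage points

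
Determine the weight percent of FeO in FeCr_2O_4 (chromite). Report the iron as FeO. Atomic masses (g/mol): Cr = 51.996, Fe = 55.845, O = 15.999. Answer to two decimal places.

M(FeCr_2O_4) = 223.833 g/mol; M(FeO) = 71.844 g/mol.
Moles FeO per formula unit = 1 Fe ÷ 1 = 1.0000.
FeO fraction = (1.0000 × 71.844) / 223.833 = 71.844/223.833 = 0.3210.

32.10 wt%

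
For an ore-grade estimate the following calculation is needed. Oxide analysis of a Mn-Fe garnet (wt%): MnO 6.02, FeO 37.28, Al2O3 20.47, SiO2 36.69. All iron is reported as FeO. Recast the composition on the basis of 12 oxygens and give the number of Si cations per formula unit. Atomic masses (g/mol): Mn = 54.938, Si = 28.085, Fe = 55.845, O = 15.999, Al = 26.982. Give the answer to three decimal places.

3.019 Si apfu

MnO: 6.02/70.937 = 0.08486 mol → 0.08486 mol Mn, 0.08486 mol O.
FeO: 37.28/71.844 = 0.51890 mol → 0.51890 mol Fe, 0.51890 mol O.
Al2O3: 20.47/101.961 = 0.20076 mol → 0.40152 mol Al, 0.60228 mol O.
SiO2: 36.69/60.083 = 0.61066 mol → 0.61066 mol Si, 1.22132 mol O.
Total oxygen = 2.42736 mol. Normalization factor = 12/2.42736 = 4.94364.
Si per 12 O = 0.61066 × 4.94364 = 3.019.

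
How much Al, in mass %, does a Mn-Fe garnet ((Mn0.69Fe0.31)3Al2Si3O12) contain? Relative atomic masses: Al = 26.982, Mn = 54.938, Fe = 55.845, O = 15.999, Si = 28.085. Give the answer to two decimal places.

10.88 mass %

M((Mn0.69Fe0.31)3Al2Si3O12) = 495.865 g/mol.
Al contributes 2 × 26.982 = 53.964 g per mole.
53.964/495.865 = 0.1088 → 10.88%.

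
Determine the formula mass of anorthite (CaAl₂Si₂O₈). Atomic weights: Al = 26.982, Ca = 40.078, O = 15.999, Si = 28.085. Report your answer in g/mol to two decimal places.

278.20 g/mol

M = 1×40.078 + 2×26.982 + 2×28.085 + 8×15.999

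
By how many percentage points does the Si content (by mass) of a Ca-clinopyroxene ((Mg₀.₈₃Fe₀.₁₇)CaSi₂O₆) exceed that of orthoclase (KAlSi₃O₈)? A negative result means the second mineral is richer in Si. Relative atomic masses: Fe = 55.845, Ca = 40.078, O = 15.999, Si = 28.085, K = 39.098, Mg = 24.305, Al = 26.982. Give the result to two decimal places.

-4.96 percentage points

M((Mg₀.₈₃Fe₀.₁₇)CaSi₂O₆) = 221.909 g/mol, so wt% Si = 56.170/221.909 × 100 = 25.31%.
M(KAlSi₃O₈) = 278.327 g/mol, so wt% Si = 84.255/278.327 × 100 = 30.27%.
25.31 − 30.27 = -4.96 pp.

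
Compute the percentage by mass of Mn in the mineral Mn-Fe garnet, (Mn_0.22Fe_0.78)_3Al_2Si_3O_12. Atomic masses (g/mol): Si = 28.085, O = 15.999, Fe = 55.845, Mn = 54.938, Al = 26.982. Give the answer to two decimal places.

Formula mass = 0.66·54.938 + 2.34·55.845 + 2·26.982 + 3·28.085 + 12·15.999 = 497.143 g/mol, of which 36.259 g is Mn.
So Mn makes up 36.259/497.143 = 0.0729 of the mass, i.e. 7.29%.

7.29 mass %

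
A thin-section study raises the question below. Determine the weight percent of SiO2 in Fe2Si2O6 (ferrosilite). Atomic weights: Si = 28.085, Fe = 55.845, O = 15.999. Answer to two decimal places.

45.54 wt%

Formula mass = 263.854 g/mol.
2 Si → 2.0000 mol SiO2 per formula unit; M(SiO2) = 60.083, so SiO2 mass = 120.166 g.
120.166/263.854 × 100 = 45.54 wt%.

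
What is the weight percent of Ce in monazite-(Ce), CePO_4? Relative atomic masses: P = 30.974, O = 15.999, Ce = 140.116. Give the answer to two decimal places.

M(CePO_4) = 235.086 g/mol.
Ce contributes 1 × 140.116 = 140.116 g per mole.
140.116/235.086 = 0.5960 → 59.60%.

59.60 mass %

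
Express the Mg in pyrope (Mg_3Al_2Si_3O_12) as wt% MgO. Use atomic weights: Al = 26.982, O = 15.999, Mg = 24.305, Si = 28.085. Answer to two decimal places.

29.99 wt%

Molar mass of Mg_3Al_2Si_3O_12 = 3×24.305 + 2×26.982 + 3×28.085 + 12×15.999 = 403.122 g/mol.
Each formula unit contains 3 Mg, equivalent to 3/1 = 3.0000 mol MgO.
M(MgO) = 1×24.305 + 1×15.999 = 40.304 g/mol.
Mass of MgO per formula unit = 3.0000 × 40.304 = 120.912 g.
MgO wt% = 120.912 / 403.122 × 100 = 29.99%.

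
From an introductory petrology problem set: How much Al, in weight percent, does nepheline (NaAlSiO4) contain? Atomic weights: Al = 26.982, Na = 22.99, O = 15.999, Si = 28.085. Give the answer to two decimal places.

Molar mass of NaAlSiO4: 1×22.99 + 1×26.982 + 1×28.085 + 4×15.999 = 142.053 g/mol.
Mass of Al per formula unit: 1 × 26.982 = 26.982 g.
Weight fraction Al = 26.982 / 142.053 = 0.1899.

18.99 weight percent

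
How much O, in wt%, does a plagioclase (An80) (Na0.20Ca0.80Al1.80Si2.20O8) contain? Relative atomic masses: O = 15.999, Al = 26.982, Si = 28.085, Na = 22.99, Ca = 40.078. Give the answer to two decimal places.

46.54 wt%

Molar mass of Na0.20Ca0.80Al1.80Si2.20O8: 0.20×22.99 + 0.80×40.078 + 1.80×26.982 + 2.20×28.085 + 8×15.999 = 275.007 g/mol.
Mass of O per formula unit: 8 × 15.999 = 127.992 g.
Weight fraction O = 127.992 / 275.007 = 0.4654.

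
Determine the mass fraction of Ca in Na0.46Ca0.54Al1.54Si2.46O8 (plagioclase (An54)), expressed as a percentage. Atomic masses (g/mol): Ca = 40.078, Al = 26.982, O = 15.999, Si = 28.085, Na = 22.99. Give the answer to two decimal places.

M(Na0.46Ca0.54Al1.54Si2.46O8) = 270.851 g/mol.
Ca contributes 0.54 × 40.078 = 21.642 g per mole.
21.642/270.851 = 0.0799 → 7.99%.

7.99 mass %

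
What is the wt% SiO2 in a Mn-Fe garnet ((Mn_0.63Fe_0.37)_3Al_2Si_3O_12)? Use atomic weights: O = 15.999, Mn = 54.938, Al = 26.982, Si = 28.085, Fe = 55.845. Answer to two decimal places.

M((Mn_0.63Fe_0.37)_3Al_2Si_3O_12) = 496.028 g/mol; M(SiO2) = 60.083 g/mol.
Moles SiO2 per formula unit = 3 Si ÷ 1 = 3.0000.
SiO2 fraction = (3.0000 × 60.083) / 496.028 = 180.249/496.028 = 0.3634.

36.34 wt%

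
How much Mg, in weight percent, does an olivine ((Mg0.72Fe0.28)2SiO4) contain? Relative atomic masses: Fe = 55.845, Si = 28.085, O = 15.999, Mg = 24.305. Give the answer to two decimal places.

Molar mass of (Mg0.72Fe0.28)2SiO4: 1.44×24.305 + 0.56×55.845 + 1×28.085 + 4×15.999 = 158.353 g/mol.
Mass of Mg per formula unit: 1.44 × 24.305 = 34.999 g.
Weight fraction Mg = 34.999 / 158.353 = 0.2210.

22.10 weight percent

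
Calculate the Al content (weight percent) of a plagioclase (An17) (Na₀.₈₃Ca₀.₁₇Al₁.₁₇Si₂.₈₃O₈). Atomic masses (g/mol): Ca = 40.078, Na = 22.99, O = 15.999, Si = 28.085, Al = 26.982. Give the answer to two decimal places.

11.92 weight percent

Formula mass = 0.83×22.99 + 0.17×40.078 + 1.17×26.982 + 2.83×28.085 + 8×15.999 = 264.936 g/mol, of which 31.569 g is Al.
So Al makes up 31.569/264.936 = 0.1192 of the mass, i.e. 11.92%.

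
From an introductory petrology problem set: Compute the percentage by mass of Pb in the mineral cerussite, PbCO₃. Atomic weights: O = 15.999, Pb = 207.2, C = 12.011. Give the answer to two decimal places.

77.54 weight percent

Formula mass = 1*207.2 + 1*12.011 + 3*15.999 = 267.208 g/mol, of which 207.200 g is Pb.
So Pb makes up 207.200/267.208 = 0.7754 of the mass, i.e. 77.54%.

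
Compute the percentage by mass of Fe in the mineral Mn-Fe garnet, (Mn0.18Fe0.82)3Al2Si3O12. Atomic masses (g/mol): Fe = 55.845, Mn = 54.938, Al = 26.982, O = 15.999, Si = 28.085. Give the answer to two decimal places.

Molar mass of (Mn0.18Fe0.82)3Al2Si3O12: 0.54·54.938 + 2.46·55.845 + 2·26.982 + 3·28.085 + 12·15.999 = 497.252 g/mol.
Mass of Fe per formula unit: 2.46 × 55.845 = 137.379 g.
Weight fraction Fe = 137.379 / 497.252 = 0.2763.

27.63 wt%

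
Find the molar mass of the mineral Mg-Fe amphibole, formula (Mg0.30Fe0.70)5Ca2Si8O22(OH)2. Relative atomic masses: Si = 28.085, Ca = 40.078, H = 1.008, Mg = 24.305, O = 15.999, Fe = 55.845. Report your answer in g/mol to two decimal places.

922.74 g/mol

M = 1.50*24.305 + 3.50*55.845 + 2*40.078 + 8*28.085 + 24*15.999 + 2*1.008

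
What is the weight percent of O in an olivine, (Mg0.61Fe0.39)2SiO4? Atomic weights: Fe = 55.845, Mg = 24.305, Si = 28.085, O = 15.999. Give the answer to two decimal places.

M((Mg0.61Fe0.39)2SiO4) = 165.292 g/mol.
O contributes 4 × 15.999 = 63.996 g per mole.
63.996/165.292 = 0.3872 → 38.72%.

38.72 wt%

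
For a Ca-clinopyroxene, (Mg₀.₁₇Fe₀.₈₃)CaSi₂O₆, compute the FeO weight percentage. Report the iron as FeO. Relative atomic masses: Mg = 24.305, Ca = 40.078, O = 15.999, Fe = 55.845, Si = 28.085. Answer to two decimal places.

24.57 wt%

Molar mass of (Mg₀.₁₇Fe₀.₈₃)CaSi₂O₆ = 0.17*24.305 + 0.83*55.845 + 1*40.078 + 2*28.085 + 6*15.999 = 242.725 g/mol.
Each formula unit contains 0.83 Fe, equivalent to 0.83/1 = 0.8300 mol FeO.
M(FeO) = 1×55.845 + 1×15.999 = 71.844 g/mol.
Mass of FeO per formula unit = 0.8300 × 71.844 = 59.631 g.
FeO wt% = 59.631 / 242.725 × 100 = 24.57%.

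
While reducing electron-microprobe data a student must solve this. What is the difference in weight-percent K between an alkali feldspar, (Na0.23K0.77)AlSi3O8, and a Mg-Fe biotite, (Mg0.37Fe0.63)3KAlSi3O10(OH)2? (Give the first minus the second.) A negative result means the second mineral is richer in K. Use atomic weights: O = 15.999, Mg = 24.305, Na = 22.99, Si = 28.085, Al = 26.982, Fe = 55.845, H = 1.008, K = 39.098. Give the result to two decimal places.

2.76 percentage points

K in (Na0.23K0.77)AlSi3O8: molar mass 274.622 g/mol; 0.77×39.098 = 30.105 g → 10.96 wt%.
K in (Mg0.37Fe0.63)3KAlSi3O10(OH)2: molar mass 476.865 g/mol; 1×39.098 = 39.098 g → 8.20 wt%.
Difference = 10.96 − 8.20 = 2.76 percentage points.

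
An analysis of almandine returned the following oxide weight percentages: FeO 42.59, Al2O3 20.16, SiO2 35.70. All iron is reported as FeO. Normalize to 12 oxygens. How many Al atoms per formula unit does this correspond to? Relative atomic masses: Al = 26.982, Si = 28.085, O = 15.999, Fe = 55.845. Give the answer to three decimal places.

FeO: 42.59/71.844 = 0.59281 mol → 0.59281 mol Fe, 0.59281 mol O.
Al2O3: 20.16/101.961 = 0.19772 mol → 0.39544 mol Al, 0.59316 mol O.
SiO2: 35.70/60.083 = 0.59418 mol → 0.59418 mol Si, 1.18836 mol O.
Total oxygen = 2.37433 mol. Normalization factor = 12/2.37433 = 5.05406.
Al per 12 O = 0.39544 × 5.05406 = 1.999.

1.999 Al apfu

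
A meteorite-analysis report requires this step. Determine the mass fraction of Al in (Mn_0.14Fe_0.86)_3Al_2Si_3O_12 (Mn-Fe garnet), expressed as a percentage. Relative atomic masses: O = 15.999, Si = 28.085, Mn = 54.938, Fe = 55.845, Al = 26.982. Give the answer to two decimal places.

10.85 mass %

Formula mass = 0.42*54.938 + 2.58*55.845 + 2*26.982 + 3*28.085 + 12*15.999 = 497.361 g/mol, of which 53.964 g is Al.
So Al makes up 53.964/497.361 = 0.1085 of the mass, i.e. 10.85%.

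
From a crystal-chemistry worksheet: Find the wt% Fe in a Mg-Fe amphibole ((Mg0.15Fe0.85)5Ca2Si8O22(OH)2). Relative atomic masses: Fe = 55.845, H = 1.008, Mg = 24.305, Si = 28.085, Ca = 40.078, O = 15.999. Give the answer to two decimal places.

Molar mass of (Mg0.15Fe0.85)5Ca2Si8O22(OH)2: 0.75·24.305 + 4.25·55.845 + 2·40.078 + 8·28.085 + 24·15.999 + 2·1.008 = 946.398 g/mol.
Mass of Fe per formula unit: 4.25 × 55.845 = 237.341 g.
Weight fraction Fe = 237.341 / 946.398 = 0.2508.

25.08 wt%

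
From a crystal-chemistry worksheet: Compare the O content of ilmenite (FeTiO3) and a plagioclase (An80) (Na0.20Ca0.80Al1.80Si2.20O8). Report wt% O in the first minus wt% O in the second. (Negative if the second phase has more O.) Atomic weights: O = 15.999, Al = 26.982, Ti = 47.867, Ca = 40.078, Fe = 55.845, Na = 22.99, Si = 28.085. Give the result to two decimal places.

-14.90 percentage points

O in FeTiO3: molar mass 151.709 g/mol; 3×15.999 = 47.997 g → 31.64 wt%.
O in Na0.20Ca0.80Al1.80Si2.20O8: molar mass 275.007 g/mol; 8×15.999 = 127.992 g → 46.54 wt%.
Difference = 31.64 − 46.54 = -14.90 percentage points.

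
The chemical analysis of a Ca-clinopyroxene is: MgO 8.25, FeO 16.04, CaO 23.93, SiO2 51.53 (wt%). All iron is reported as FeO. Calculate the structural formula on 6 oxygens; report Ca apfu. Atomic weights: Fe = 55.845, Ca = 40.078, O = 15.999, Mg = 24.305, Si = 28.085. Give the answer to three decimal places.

8.25 wt% MgO ÷ 40.304 g/mol = 0.20469 mol, giving 0.20469 Mg and 0.20469 O.
16.04 wt% FeO ÷ 71.844 g/mol = 0.22326 mol, giving 0.22326 Fe and 0.22326 O.
23.93 wt% CaO ÷ 56.077 g/mol = 0.42673 mol, giving 0.42673 Ca and 0.42673 O.
51.53 wt% SiO2 ÷ 60.083 g/mol = 0.85765 mol, giving 0.85765 Si and 1.71530 O.
Oxygen sums to 2.56998; scaling by 6/2.56998 = 2.33465 puts the formula on 6 O.
Ca: 0.42673 × 2.33465 = 0.996 atoms per formula unit.

0.996 Ca apfu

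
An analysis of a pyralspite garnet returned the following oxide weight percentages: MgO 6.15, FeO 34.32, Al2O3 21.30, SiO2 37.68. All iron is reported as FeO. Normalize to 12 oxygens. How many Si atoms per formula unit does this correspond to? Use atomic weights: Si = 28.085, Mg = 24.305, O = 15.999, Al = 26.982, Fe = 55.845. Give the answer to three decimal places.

2.997 Si apfu

MgO: 6.15/40.304 = 0.15259 mol → 0.15259 mol Mg, 0.15259 mol O.
FeO: 34.32/71.844 = 0.47770 mol → 0.47770 mol Fe, 0.47770 mol O.
Al2O3: 21.30/101.961 = 0.20890 mol → 0.41780 mol Al, 0.62670 mol O.
SiO2: 37.68/60.083 = 0.62713 mol → 0.62713 mol Si, 1.25426 mol O.
Total oxygen = 2.51125 mol. Normalization factor = 12/2.51125 = 4.77850.
Si per 12 O = 0.62713 × 4.77850 = 2.997.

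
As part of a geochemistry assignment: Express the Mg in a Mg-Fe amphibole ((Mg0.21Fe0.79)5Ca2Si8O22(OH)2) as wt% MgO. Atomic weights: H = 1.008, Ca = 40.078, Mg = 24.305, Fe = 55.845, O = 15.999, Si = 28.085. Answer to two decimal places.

Formula mass = 936.936 g/mol.
1.05 Mg → 1.0500 mol MgO per formula unit; M(MgO) = 40.304, so MgO mass = 42.319 g.
42.319/936.936 × 100 = 4.52 wt%.

4.52 wt%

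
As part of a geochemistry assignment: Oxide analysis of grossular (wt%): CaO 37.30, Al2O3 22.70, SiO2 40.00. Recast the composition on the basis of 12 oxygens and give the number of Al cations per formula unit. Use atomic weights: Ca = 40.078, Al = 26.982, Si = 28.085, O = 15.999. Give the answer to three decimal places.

2.005 Al apfu

37.30 wt% CaO ÷ 56.077 g/mol = 0.66516 mol, giving 0.66516 Ca and 0.66516 O.
22.70 wt% Al2O3 ÷ 101.961 g/mol = 0.22263 mol, giving 0.44526 Al and 0.66789 O.
40.00 wt% SiO2 ÷ 60.083 g/mol = 0.66575 mol, giving 0.66575 Si and 1.33150 O.
Oxygen sums to 2.66455; scaling by 12/2.66455 = 4.50357 puts the formula on 12 O.
Al: 0.44526 × 4.50357 = 2.005 atoms per formula unit.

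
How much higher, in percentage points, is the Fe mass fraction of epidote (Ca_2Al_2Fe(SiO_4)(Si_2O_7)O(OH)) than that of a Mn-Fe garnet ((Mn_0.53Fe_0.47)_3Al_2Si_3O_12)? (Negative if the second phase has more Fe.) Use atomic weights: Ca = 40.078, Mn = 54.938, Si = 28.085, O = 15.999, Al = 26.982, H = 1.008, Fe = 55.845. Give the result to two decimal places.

First mineral: 55.845 g Fe in 483.215 g formula = 11.56 wt% Fe.
Second mineral: 78.741 g Fe in 496.300 g formula = 15.87 wt% Fe.
11.56% − 15.87% gives a difference of -4.31 percentage points.

-4.31 percentage points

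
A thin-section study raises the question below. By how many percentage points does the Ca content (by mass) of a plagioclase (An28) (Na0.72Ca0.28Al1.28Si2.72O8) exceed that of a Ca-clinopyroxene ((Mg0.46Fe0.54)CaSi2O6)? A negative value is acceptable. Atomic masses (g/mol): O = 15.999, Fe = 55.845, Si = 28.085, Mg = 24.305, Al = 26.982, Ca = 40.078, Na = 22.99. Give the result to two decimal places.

Ca in Na0.72Ca0.28Al1.28Si2.72O8: molar mass 266.695 g/mol; 0.28×40.078 = 11.222 g → 4.21 wt%.
Ca in (Mg0.46Fe0.54)CaSi2O6: molar mass 233.579 g/mol; 1×40.078 = 40.078 g → 17.16 wt%.
Difference = 4.21 − 17.16 = -12.95 percentage points.

-12.95 percentage points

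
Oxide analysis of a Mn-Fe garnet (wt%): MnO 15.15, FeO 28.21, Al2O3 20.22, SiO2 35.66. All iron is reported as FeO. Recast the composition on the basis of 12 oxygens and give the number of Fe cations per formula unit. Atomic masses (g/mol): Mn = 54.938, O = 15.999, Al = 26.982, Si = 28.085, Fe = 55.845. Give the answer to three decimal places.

1.973 Fe apfu

15.15 wt% MnO ÷ 70.937 g/mol = 0.21357 mol, giving 0.21357 Mn and 0.21357 O.
28.21 wt% FeO ÷ 71.844 g/mol = 0.39266 mol, giving 0.39266 Fe and 0.39266 O.
20.22 wt% Al2O3 ÷ 101.961 g/mol = 0.19831 mol, giving 0.39662 Al and 0.59493 O.
35.66 wt% SiO2 ÷ 60.083 g/mol = 0.59351 mol, giving 0.59351 Si and 1.18702 O.
Oxygen sums to 2.38818; scaling by 12/2.38818 = 5.02475 puts the formula on 12 O.
Fe: 0.39266 × 5.02475 = 1.973 atoms per formula unit.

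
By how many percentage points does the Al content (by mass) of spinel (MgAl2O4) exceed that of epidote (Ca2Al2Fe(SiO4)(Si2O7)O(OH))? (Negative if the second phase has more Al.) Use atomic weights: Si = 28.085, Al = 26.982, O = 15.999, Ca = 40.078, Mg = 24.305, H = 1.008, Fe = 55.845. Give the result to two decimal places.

Al in MgAl2O4: molar mass 142.265 g/mol; 2×26.982 = 53.964 g → 37.93 wt%.
Al in Ca2Al2Fe(SiO4)(Si2O7)O(OH): molar mass 483.215 g/mol; 2×26.982 = 53.964 g → 11.17 wt%.
Difference = 37.93 − 11.17 = 26.76 percentage points.

26.76 percentage points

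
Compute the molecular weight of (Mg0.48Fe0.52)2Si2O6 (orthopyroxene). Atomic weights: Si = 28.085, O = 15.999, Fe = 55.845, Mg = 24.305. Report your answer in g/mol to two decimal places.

233.58 g/mol

M = 0.96·24.305 + 1.04·55.845 + 2·28.085 + 6·15.999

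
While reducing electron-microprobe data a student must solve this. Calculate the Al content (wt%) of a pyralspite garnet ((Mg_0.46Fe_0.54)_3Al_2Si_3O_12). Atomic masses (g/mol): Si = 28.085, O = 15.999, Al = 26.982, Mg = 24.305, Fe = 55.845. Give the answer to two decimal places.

Formula mass = 1.38·24.305 + 1.62·55.845 + 2·26.982 + 3·28.085 + 12·15.999 = 454.217 g/mol, of which 53.964 g is Al.
So Al makes up 53.964/454.217 = 0.1188 of the mass, i.e. 11.88%.

11.88 wt%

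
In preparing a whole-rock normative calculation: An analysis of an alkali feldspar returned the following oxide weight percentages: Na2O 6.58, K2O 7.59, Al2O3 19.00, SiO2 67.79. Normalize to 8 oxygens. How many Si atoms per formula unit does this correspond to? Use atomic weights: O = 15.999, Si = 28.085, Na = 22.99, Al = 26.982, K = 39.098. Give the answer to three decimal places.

3.006 Si apfu

6.58 wt% Na2O ÷ 61.979 g/mol = 0.10616 mol, giving 0.21232 Na and 0.10616 O.
7.59 wt% K2O ÷ 94.195 g/mol = 0.08058 mol, giving 0.16116 K and 0.08058 O.
19.00 wt% Al2O3 ÷ 101.961 g/mol = 0.18635 mol, giving 0.37270 Al and 0.55905 O.
67.79 wt% SiO2 ÷ 60.083 g/mol = 1.12827 mol, giving 1.12827 Si and 2.25654 O.
Oxygen sums to 3.00233; scaling by 8/3.00233 = 2.66460 puts the formula on 8 O.
Si: 1.12827 × 2.66460 = 3.006 atoms per formula unit.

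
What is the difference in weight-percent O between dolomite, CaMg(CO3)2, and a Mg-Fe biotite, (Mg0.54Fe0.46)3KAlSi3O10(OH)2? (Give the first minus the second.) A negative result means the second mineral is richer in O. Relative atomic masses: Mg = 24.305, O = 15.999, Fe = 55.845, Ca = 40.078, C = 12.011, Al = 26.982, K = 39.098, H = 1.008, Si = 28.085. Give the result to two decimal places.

10.39 percentage points

O in CaMg(CO3)2: molar mass 184.399 g/mol; 6×15.999 = 95.994 g → 52.06 wt%.
O in (Mg0.54Fe0.46)3KAlSi3O10(OH)2: molar mass 460.779 g/mol; 12×15.999 = 191.988 g → 41.67 wt%.
Difference = 52.06 − 41.67 = 10.39 percentage points.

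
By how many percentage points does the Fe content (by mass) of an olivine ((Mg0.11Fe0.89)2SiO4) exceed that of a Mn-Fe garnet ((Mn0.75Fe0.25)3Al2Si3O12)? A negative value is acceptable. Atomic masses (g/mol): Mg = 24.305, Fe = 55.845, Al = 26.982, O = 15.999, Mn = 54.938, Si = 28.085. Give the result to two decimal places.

Fe in (Mg0.11Fe0.89)2SiO4: molar mass 196.832 g/mol; 1.78×55.845 = 99.404 g → 50.50 wt%.
Fe in (Mn0.75Fe0.25)3Al2Si3O12: molar mass 495.701 g/mol; 0.75×55.845 = 41.884 g → 8.45 wt%.
Difference = 50.50 − 8.45 = 42.05 percentage points.

42.05 percentage points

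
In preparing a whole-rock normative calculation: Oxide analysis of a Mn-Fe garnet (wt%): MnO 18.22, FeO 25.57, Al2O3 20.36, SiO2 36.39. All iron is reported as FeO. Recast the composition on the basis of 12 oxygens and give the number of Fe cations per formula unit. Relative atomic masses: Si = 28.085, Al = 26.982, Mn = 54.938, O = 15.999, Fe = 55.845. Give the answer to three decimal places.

1.763 Fe apfu

MnO: 18.22/70.937 = 0.25685 mol → 0.25685 mol Mn, 0.25685 mol O.
FeO: 25.57/71.844 = 0.35591 mol → 0.35591 mol Fe, 0.35591 mol O.
Al2O3: 20.36/101.961 = 0.19968 mol → 0.39936 mol Al, 0.59904 mol O.
SiO2: 36.39/60.083 = 0.60566 mol → 0.60566 mol Si, 1.21132 mol O.
Total oxygen = 2.42312 mol. Normalization factor = 12/2.42312 = 4.95229.
Fe per 12 O = 0.35591 × 4.95229 = 1.763.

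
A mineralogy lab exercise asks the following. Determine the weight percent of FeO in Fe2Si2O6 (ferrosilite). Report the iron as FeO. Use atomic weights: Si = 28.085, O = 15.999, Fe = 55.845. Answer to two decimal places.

54.46 wt%

M(Fe2Si2O6) = 263.854 g/mol; M(FeO) = 71.844 g/mol.
Moles FeO per formula unit = 2 Fe ÷ 1 = 2.0000.
FeO fraction = (2.0000 × 71.844) / 263.854 = 143.688/263.854 = 0.5446.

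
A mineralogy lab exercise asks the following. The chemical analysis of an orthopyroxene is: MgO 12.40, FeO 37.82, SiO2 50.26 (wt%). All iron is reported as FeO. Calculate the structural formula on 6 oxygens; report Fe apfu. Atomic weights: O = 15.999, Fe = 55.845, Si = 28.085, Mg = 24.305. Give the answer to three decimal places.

1.260 Fe apfu

MgO (M=40.304): mol = 0.30766; Mg = 0.30766, O = 0.30766.
FeO (M=71.844): mol = 0.52642; Fe = 0.52642, O = 0.52642.
SiO2 (M=60.083): mol = 0.83651; Si = 0.83651, O = 1.67302.
ΣO = 2.50710; factor = 6/ΣO = 2.39320.
Fe apfu = 0.52642 × 2.39320 = 1.260.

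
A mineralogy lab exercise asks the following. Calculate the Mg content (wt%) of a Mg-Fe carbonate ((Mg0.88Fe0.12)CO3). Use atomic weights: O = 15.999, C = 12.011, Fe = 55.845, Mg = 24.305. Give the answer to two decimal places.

Formula mass = 0.88*24.305 + 0.12*55.845 + 1*12.011 + 3*15.999 = 88.098 g/mol, of which 21.388 g is Mg.
So Mg makes up 21.388/88.098 = 0.2428 of the mass, i.e. 24.28%.

24.28 wt%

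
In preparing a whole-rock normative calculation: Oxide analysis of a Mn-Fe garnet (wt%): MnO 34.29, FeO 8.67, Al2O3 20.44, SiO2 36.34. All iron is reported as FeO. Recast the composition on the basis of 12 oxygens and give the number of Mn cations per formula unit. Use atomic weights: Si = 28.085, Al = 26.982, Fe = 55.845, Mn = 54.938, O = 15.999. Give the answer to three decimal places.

2.402 Mn apfu

34.29 wt% MnO ÷ 70.937 g/mol = 0.48339 mol, giving 0.48339 Mn and 0.48339 O.
8.67 wt% FeO ÷ 71.844 g/mol = 0.12068 mol, giving 0.12068 Fe and 0.12068 O.
20.44 wt% Al2O3 ÷ 101.961 g/mol = 0.20047 mol, giving 0.40094 Al and 0.60141 O.
36.34 wt% SiO2 ÷ 60.083 g/mol = 0.60483 mol, giving 0.60483 Si and 1.20966 O.
Oxygen sums to 2.41514; scaling by 12/2.41514 = 4.96866 puts the formula on 12 O.
Mn: 0.48339 × 4.96866 = 2.402 atoms per formula unit.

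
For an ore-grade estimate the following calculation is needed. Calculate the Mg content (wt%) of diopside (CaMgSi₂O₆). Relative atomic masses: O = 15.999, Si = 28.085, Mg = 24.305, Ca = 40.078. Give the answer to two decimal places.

Formula mass = 1*40.078 + 1*24.305 + 2*28.085 + 6*15.999 = 216.547 g/mol, of which 24.305 g is Mg.
So Mg makes up 24.305/216.547 = 0.1122 of the mass, i.e. 11.22%.

11.22 wt%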